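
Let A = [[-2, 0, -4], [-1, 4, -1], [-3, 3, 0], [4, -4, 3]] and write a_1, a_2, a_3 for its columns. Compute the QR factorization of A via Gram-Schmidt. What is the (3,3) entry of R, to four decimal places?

r_{33} = 3.1423

a_1 = (-2, -1, -3, 4); ‖a_1‖ = 5.4772, so q_1 = (-0.3651, -0.1826, -0.5477, 0.7303).
q_1·a_2 = (-0.3651)·0 + (-0.1826)·4 + (-0.5477)·3 + 0.7303·(-4) = -5.2947.
u_2 = a_2 + 5.2947·q_1 = (-1.9333, 3.0333, 0.1000, -0.1333).
‖u_2‖ = 3.6009, so q_2 = (-0.5369, 0.8424, 0.0278, -0.0370).
q_1·a_3 = (-0.3651)·(-4) + (-0.1826)·(-1) + (-0.5477)·0 + 0.7303·3 = 3.8341; q_2·a_3 = (-0.5369)·(-4) + 0.8424·(-1) + 0.0278·0 + (-0.0370)·3 = 1.1941.
u_3 = a_3 − 3.8341·q_1 − 1.1941·q_2 = (-1.9589, -1.3059, 2.0668, 0.2442).
r_{33} = ‖u_3‖ = 3.1423.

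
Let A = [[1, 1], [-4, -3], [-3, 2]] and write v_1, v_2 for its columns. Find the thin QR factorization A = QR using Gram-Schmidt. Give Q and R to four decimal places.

Q = [[0.1961, 0.2099], [-0.7845, -0.5525], [-0.5883, 0.8066]], R = [[5.0990, 1.3728], [0.0000, 3.4807]]

e_1 = v_1/‖v_1‖ = (1, -4, -3)/5.0990 = (0.1961, -0.7845, -0.5883).
r_{12} = e_1·v_2 = 1.3728.
u_2 = v_2 − 1.3728·e_1 = (0.7308, -1.9231, 2.8077).
‖u_2‖ = 3.4807, so e_2 = (0.2099, -0.5525, 0.8066).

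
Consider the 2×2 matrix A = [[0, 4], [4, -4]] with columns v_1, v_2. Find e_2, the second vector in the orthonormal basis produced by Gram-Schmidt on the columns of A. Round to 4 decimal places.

e_2 = (1.0000, 0.0000)

v_1 = (0, 4); ‖v_1‖ = 4.0000, so e_1 = (0.0000, 1.0000).
e_1·v_2 = 0.0000·4 + 1.0000·(-4) = -4.0000.
u_2 = v_2 + 4.0000·e_1 = (4.0000, 0.0000).
‖u_2‖ = 4.0000, so e_2 = (1.0000, 0.0000).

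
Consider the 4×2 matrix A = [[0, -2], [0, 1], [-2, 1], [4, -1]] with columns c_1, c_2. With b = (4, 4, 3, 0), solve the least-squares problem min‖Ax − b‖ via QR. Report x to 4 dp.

x = (-0.4615, -0.5385)

c_1 = (0, 0, -2, 4); ‖c_1‖ = 4.4721, so q_1 = (0.0000, 0.0000, -0.4472, 0.8944).
q_1·c_2 = 0.0000·(-2) + 0.0000·1 + (-0.4472)·1 + 0.8944·(-1) = -1.3416.
u_2 = c_2 + 1.3416·q_1 = (-2.0000, 1.0000, 0.4000, 0.2000).
‖u_2‖ = 2.2804, so q_2 = (-0.8771, 0.4385, 0.1754, 0.0877).
Qᵀb = (-1.3416, -1.2279).
Back-substitute: x_2 = -1.2279/2.2804 = -0.5385.
x_1 = (-1.3416 + 1.3416·(-0.5385))/4.4721 = -0.4615.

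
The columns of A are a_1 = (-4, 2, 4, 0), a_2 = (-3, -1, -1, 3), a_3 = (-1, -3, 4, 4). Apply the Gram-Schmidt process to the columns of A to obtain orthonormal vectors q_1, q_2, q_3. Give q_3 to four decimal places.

q_3 = (0.3667, -0.5458, 0.6397, 0.3980)

q_1 = a_1/‖a_1‖ = (-4, 2, 4, 0)/6.0000 = (-0.6667, 0.3333, 0.6667, 0.0000).
r_{12} = q_1·a_2 = 1.0000.
u_2 = a_2 − 1.0000·q_1 = (-2.3333, -1.3333, -1.6667, 3.0000).
‖u_2‖ = 4.3589, so q_2 = (-0.5353, -0.3059, -0.3824, 0.6882).
r_{13} = q_1·a_3 = 2.3333; r_{23} = q_2·a_3 = 2.6765.
u_3 = a_3 − 2.3333·q_1 − 2.6765·q_2 = (1.9883, -2.9591, 3.4678, 2.1579).
‖u_3‖ = 5.4214, so q_3 = (0.3667, -0.5458, 0.6397, 0.3980).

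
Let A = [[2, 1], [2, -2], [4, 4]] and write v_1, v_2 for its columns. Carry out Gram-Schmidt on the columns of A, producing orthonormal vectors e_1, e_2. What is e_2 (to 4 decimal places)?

e_2 = (-0.0465, -0.8840, 0.4652)

e_1 = v_1/‖v_1‖ = (2, 2, 4)/4.8990 = (0.4082, 0.4082, 0.8165).
r_{12} = e_1·v_2 = 2.8577.
u_2 = v_2 − 2.8577·e_1 = (-0.1667, -3.1667, 1.6667).
‖u_2‖ = 3.5824, so e_2 = (-0.0465, -0.8840, 0.4652).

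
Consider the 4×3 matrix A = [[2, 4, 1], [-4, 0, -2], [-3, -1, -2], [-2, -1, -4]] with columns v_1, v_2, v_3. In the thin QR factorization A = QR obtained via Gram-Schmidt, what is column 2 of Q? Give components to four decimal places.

v_1 = (2, -4, -3, -2); ‖v_1‖ = 5.7446, so q_1 = (0.3482, -0.6963, -0.5222, -0.3482).
q_1·v_2 = 0.3482·4 + (-0.6963)·0 + (-0.5222)·(-1) + (-0.3482)·(-1) = 2.2630.
u_2 = v_2 − 2.2630·q_1 = (3.2121, 1.5758, 0.1818, -0.2121).
‖u_2‖ = 3.5887, so q_2 = (0.8951, 0.4391, 0.0507, -0.0591).

q_2 = (0.8951, 0.4391, 0.0507, -0.0591)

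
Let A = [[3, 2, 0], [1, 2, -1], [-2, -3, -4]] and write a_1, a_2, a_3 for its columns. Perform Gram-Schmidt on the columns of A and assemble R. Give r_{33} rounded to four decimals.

a_1 = (3, 1, -2); ‖a_1‖ = 3.7417, so e_1 = (0.8018, 0.2673, -0.5345).
e_1·a_2 = 0.8018·2 + 0.2673·2 + (-0.5345)·(-3) = 3.7417.
u_2 = a_2 − 3.7417·e_1 = (-1.0000, 1.0000, -1.0000).
‖u_2‖ = 1.7321, so e_2 = (-0.5774, 0.5774, -0.5774).
e_1·a_3 = 0.8018·0 + 0.2673·(-1) + (-0.5345)·(-4) = 1.8708; e_2·a_3 = (-0.5774)·0 + 0.5774·(-1) + (-0.5774)·(-4) = 1.7321.
u_3 = a_3 − 1.8708·e_1 − 1.7321·e_2 = (-0.5000, -2.5000, -2.0000).
r_{33} = ‖u_3‖ = 3.2404.

r_{33} = 3.2404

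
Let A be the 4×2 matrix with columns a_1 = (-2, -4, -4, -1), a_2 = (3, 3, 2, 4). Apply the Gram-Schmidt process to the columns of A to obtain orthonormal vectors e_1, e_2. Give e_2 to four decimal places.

e_2 = (0.3727, -0.0658, -0.3362, 0.8624)

a_1 = (-2, -4, -4, -1); ‖a_1‖ = 6.0828, so e_1 = (-0.3288, -0.6576, -0.6576, -0.1644).
e_1·a_2 = (-0.3288)·3 + (-0.6576)·3 + (-0.6576)·2 + (-0.1644)·4 = -4.9320.
u_2 = a_2 + 4.9320·e_1 = (1.3784, -0.2432, -1.2432, 3.1892).
‖u_2‖ = 3.6981, so e_2 = (0.3727, -0.0658, -0.3362, 0.8624).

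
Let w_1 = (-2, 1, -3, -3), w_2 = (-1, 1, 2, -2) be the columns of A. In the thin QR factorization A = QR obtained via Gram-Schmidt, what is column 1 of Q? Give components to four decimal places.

q_1 = (-0.4170, 0.2085, -0.6255, -0.6255)

w_1 = (-2, 1, -3, -3); ‖w_1‖ = 4.7958, so q_1 = (-0.4170, 0.2085, -0.6255, -0.6255).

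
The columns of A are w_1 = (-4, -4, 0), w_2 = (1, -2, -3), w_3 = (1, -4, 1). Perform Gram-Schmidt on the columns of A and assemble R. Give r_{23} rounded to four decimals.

w_1 = (-4, -4, 0); ‖w_1‖ = 5.6569, so e_1 = (-0.7071, -0.7071, 0.0000).
e_1·w_2 = (-0.7071)·1 + (-0.7071)·(-2) + 0.0000·(-3) = 0.7071.
u_2 = w_2 − 0.7071·e_1 = (1.5000, -1.5000, -3.0000).
‖u_2‖ = 3.6742, so e_2 = (0.4082, -0.4082, -0.8165).
r_{23} = e_2·w_3 = 1.2247.

r_{23} = 1.2247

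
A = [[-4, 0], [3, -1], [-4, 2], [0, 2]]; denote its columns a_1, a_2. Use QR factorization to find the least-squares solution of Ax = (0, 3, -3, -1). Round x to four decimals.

x = (0.2742, -0.8871)

q_1 = a_1/‖a_1‖ = (-4, 3, -4, 0)/6.4031 = (-0.6247, 0.4685, -0.6247, 0.0000).
r_{12} = q_1·a_2 = -1.7179.
u_2 = a_2 + 1.7179·q_1 = (-1.0732, -0.1951, 0.9268, 2.0000).
‖u_2‖ = 2.4594, so q_2 = (-0.4363, -0.0793, 0.3768, 0.8132).
Qᵀb = (3.2796, -2.1817).
Back-substitute: x_2 = -2.1817/2.4594 = -0.8871.
x_1 = (3.2796 + 1.7179·(-0.8871))/6.4031 = 0.2742.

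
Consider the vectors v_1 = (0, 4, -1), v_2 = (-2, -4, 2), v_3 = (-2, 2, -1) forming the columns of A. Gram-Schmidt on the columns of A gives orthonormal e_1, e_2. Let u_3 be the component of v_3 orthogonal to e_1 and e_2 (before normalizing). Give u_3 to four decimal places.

u_3 = (-0.5714, -0.2857, -1.1429)

v_1 = (0, 4, -1); ‖v_1‖ = 4.1231, so e_1 = (0.0000, 0.9701, -0.2425).
e_1·v_2 = 0.0000·(-2) + 0.9701·(-4) + (-0.2425)·2 = -4.3656.
u_2 = v_2 + 4.3656·e_1 = (-2.0000, 0.2353, 0.9412).
‖u_2‖ = 2.2229, so e_2 = (-0.8997, 0.1059, 0.4234).
e_1·v_3 = 0.0000·(-2) + 0.9701·2 + (-0.2425)·(-1) = 2.1828; e_2·v_3 = (-0.8997)·(-2) + 0.1059·2 + 0.4234·(-1) = 1.5878.
u_3 = v_3 − 2.1828·e_1 − 1.5878·e_2 = (-0.5714, -0.2857, -1.1429).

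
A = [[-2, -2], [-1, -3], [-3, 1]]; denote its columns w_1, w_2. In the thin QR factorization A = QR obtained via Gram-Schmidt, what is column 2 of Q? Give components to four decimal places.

q_2 = (-0.3984, -0.7570, 0.5179)

w_1 = (-2, -1, -3); ‖w_1‖ = 3.7417, so q_1 = (-0.5345, -0.2673, -0.8018).
q_1·w_2 = (-0.5345)·(-2) + (-0.2673)·(-3) + (-0.8018)·1 = 1.0690.
u_2 = w_2 − 1.0690·q_1 = (-1.4286, -2.7143, 1.8571).
‖u_2‖ = 3.5857, so q_2 = (-0.3984, -0.7570, 0.5179).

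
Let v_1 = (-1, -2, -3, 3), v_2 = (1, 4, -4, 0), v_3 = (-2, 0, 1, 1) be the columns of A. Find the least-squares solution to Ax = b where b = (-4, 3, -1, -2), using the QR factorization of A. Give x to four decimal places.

x = (-0.4585, 0.7145, 1.7007)

q_1 = v_1/‖v_1‖ = (-1, -2, -3, 3)/4.7958 = (-0.2085, -0.4170, -0.6255, 0.6255).
r_{12} = q_1·v_2 = 0.6255.
u_2 = v_2 − 0.6255·q_1 = (1.1304, 4.2609, -3.6087, -0.3913).
‖u_2‖ = 5.7104, so q_2 = (0.1980, 0.7462, -0.6320, -0.0685).
r_{13} = q_1·v_3 = 0.4170; r_{23} = q_2·v_3 = -1.0964.
u_3 = v_3 − 0.4170·q_1 + 1.0964·q_2 = (-1.6960, 0.9920, 0.5680, 0.6640).
‖u_3‖ = 2.1503, so q_3 = (-0.7887, 0.4613, 0.2641, 0.3088).
Qᵀb = (-1.0426, 2.2156, 3.6571).
Back-substitute: x_3 = 3.6571/2.1503 = 1.7007.
x_2 = (2.2156 + 1.0964·1.7007)/5.7104 = 0.7145.
x_1 = (-1.0426 − 0.6255·0.7145 − 0.4170·1.7007)/4.7958 = -0.4585.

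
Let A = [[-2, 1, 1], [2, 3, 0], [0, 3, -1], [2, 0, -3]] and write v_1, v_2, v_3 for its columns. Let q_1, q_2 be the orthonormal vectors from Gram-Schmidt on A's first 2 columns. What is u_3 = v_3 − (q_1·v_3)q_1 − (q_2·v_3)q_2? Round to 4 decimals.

u_3 = (-0.3962, 1.2453, -1.1132, -1.6415)

q_1 = v_1/‖v_1‖ = (-2, 2, 0, 2)/3.4641 = (-0.5774, 0.5774, 0.0000, 0.5774).
r_{12} = q_1·v_2 = 1.1547.
u_2 = v_2 − 1.1547·q_1 = (1.6667, 2.3333, 3.0000, -0.6667).
‖u_2‖ = 4.2032, so q_2 = (0.3965, 0.5551, 0.7137, -0.1586).
r_{13} = q_1·v_3 = -2.3094; r_{23} = q_2·v_3 = 0.1586.
u_3 = v_3 + 2.3094·q_1 − 0.1586·q_2 = (-0.3962, 1.2453, -1.1132, -1.6415).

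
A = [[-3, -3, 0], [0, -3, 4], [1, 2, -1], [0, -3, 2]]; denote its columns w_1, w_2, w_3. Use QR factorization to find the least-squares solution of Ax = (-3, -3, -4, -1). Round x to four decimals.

x = (1.0635, -0.6032, -1.0000)

w_1 = (-3, 0, 1, 0); ‖w_1‖ = 3.1623, so e_1 = (-0.9487, 0.0000, 0.3162, 0.0000).
e_1·w_2 = (-0.9487)·(-3) + 0.0000·(-3) + 0.3162·2 + 0.0000·(-3) = 3.4785.
u_2 = w_2 − 3.4785·e_1 = (0.3000, -3.0000, 0.9000, -3.0000).
‖u_2‖ = 4.3474, so e_2 = (0.0690, -0.6901, 0.2070, -0.6901).
e_1·w_3 = (-0.9487)·0 + 0.0000·4 + 0.3162·(-1) + 0.0000·2 = -0.3162; e_2·w_3 = 0.0690·0 + (-0.6901)·4 + 0.2070·(-1) + (-0.6901)·2 = -4.3474.
u_3 = w_3 + 0.3162·e_1 + 4.3474·e_2 = (0.0000, 1.0000, 0.0000, -1.0000).
‖u_3‖ = 1.4142, so e_3 = (0.0000, 0.7071, 0.0000, -0.7071).
Qᵀb = (1.5811, 1.7252, -1.4142).
Back-substitute: x_3 = -1.4142/1.4142 = -1.0000.
x_2 = (1.7252 + 4.3474·(-1.0000))/4.3474 = -0.6032.
x_1 = (1.5811 − 3.4785·(-0.6032) + 0.3162·(-1.0000))/3.1623 = 1.0635.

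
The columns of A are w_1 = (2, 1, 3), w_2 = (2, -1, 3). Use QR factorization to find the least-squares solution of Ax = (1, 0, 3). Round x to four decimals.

x = (0.4231, 0.4231)

w_1 = (2, 1, 3); ‖w_1‖ = 3.7417, so e_1 = (0.5345, 0.2673, 0.8018).
e_1·w_2 = 0.5345·2 + 0.2673·(-1) + 0.8018·3 = 3.2071.
u_2 = w_2 − 3.2071·e_1 = (0.2857, -1.8571, 0.4286).
‖u_2‖ = 1.9272, so e_2 = (0.1482, -0.9636, 0.2224).
Qᵀb = (2.9399, 0.8154).
Back-substitute: x_2 = 0.8154/1.9272 = 0.4231.
x_1 = (2.9399 − 3.2071·0.4231)/3.7417 = 0.4231.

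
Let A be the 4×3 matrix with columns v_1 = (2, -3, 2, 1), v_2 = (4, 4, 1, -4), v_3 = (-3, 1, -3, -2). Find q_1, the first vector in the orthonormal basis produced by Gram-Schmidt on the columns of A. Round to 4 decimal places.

q_1 = (0.4714, -0.7071, 0.4714, 0.2357)

v_1 = (2, -3, 2, 1); ‖v_1‖ = 4.2426, so q_1 = (0.4714, -0.7071, 0.4714, 0.2357).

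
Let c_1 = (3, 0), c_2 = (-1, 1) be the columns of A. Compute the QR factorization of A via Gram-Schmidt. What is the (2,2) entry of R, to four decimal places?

c_1 = (3, 0); ‖c_1‖ = 3.0000, so q_1 = (1.0000, 0.0000).
q_1·c_2 = 1.0000·(-1) + 0.0000·1 = -1.0000.
u_2 = c_2 + 1.0000·q_1 = (0.0000, 1.0000).
r_{22} = ‖u_2‖ = 1.0000.

r_{22} = 1.0000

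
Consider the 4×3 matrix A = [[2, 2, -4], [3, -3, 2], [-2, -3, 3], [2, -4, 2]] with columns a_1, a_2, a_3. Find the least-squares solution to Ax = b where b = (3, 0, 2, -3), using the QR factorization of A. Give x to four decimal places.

e_1 = a_1/‖a_1‖ = (2, 3, -2, 2)/4.5826 = (0.4364, 0.6547, -0.4364, 0.4364).
r_{12} = e_1·a_2 = -1.5275.
u_2 = a_2 + 1.5275·e_1 = (2.6667, -2.0000, -3.6667, -3.3333).
‖u_2‖ = 5.9722, so e_2 = (0.4465, -0.3349, -0.6140, -0.5581).
r_{13} = e_1·a_3 = -0.8729; r_{23} = e_2·a_3 = -5.4140.
u_3 = a_3 + 0.8729·e_1 + 5.4140·e_2 = (-1.2016, 0.7583, -0.7049, -0.6409).
‖u_3‖ = 1.7107, so e_3 = (-0.7024, 0.4433, -0.4121, -0.3746).
Qᵀb = (-0.8729, 1.7861, -1.8075).
Back-substitute: x_3 = -1.8075/1.7107 = -1.0566.
x_2 = (1.7861 + 5.4140·(-1.0566))/5.9722 = -0.6588.
x_1 = (-0.8729 + 1.5275·(-0.6588) + 0.8729·(-1.0566))/4.5826 = -0.6113.

x = (-0.6113, -0.6588, -1.0566)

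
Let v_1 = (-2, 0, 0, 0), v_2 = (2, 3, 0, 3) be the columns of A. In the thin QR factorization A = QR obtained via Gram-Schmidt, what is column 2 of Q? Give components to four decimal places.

e_2 = (0.0000, 0.7071, 0.0000, 0.7071)

v_1 = (-2, 0, 0, 0); ‖v_1‖ = 2.0000, so e_1 = (-1.0000, 0.0000, 0.0000, 0.0000).
e_1·v_2 = (-1.0000)·2 + 0.0000·3 + 0.0000·0 + 0.0000·3 = -2.0000.
u_2 = v_2 + 2.0000·e_1 = (0.0000, 3.0000, 0.0000, 3.0000).
‖u_2‖ = 4.2426, so e_2 = (0.0000, 0.7071, 0.0000, 0.7071).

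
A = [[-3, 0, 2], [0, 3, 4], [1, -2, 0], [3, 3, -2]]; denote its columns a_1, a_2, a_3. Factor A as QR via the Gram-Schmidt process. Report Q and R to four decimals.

a_1 = (-3, 0, 1, 3); ‖a_1‖ = 4.3589, so q_1 = (-0.6882, 0.0000, 0.2294, 0.6882).
q_1·a_2 = (-0.6882)·0 + 0.0000·3 + 0.2294·(-2) + 0.6882·3 = 1.6059.
u_2 = a_2 − 1.6059·q_1 = (1.1053, 3.0000, -2.3684, 1.8947).
‖u_2‖ = 4.4069, so q_2 = (0.2508, 0.6807, -0.5374, 0.4299).
q_1·a_3 = (-0.6882)·2 + 0.0000·4 + 0.2294·0 + 0.6882·(-2) = -2.7530; q_2·a_3 = 0.2508·2 + 0.6807·4 + (-0.5374)·0 + 0.4299·(-2) = 2.3647.
u_3 = a_3 + 2.7530·q_1 − 2.3647·q_2 = (-0.4878, 2.3902, 1.9024, -1.1220).
‖u_3‖ = 3.2908, so q_3 = (-0.1482, 0.7263, 0.5781, -0.3409).

Q = [[-0.6882, 0.2508, -0.1482], [0.0000, 0.6807, 0.7263], [0.2294, -0.5374, 0.5781], [0.6882, 0.4299, -0.3409]], R = [[4.3589, 1.6059, -2.7530], [0.0000, 4.4069, 2.3647], [0.0000, 0.0000, 3.2908]]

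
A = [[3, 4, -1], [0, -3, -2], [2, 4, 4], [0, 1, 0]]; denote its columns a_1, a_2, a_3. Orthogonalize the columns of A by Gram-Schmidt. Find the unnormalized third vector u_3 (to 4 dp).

u_3 = (-1.5890, 0.7534, 2.3836, -0.9178)

a_1 = (3, 0, 2, 0); ‖a_1‖ = 3.6056, so e_1 = (0.8321, 0.0000, 0.5547, 0.0000).
e_1·a_2 = 0.8321·4 + 0.0000·(-3) + 0.5547·4 + 0.0000·1 = 5.5470.
u_2 = a_2 − 5.5470·e_1 = (-0.6154, -3.0000, 0.9231, 1.0000).
‖u_2‖ = 3.3512, so e_2 = (-0.1836, -0.8952, 0.2754, 0.2984).
e_1·a_3 = 0.8321·(-1) + 0.0000·(-2) + 0.5547·4 + 0.0000·0 = 1.3868; e_2·a_3 = (-0.1836)·(-1) + (-0.8952)·(-2) + 0.2754·4 + 0.2984·0 = 3.0758.
u_3 = a_3 − 1.3868·e_1 − 3.0758·e_2 = (-1.5890, 0.7534, 2.3836, -0.9178).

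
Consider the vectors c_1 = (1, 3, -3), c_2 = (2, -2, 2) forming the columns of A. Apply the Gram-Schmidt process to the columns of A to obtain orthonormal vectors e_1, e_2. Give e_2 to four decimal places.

e_2 = (0.9733, -0.1622, 0.1622)

c_1 = (1, 3, -3); ‖c_1‖ = 4.3589, so e_1 = (0.2294, 0.6882, -0.6882).
e_1·c_2 = 0.2294·2 + 0.6882·(-2) + (-0.6882)·2 = -2.2942.
u_2 = c_2 + 2.2942·e_1 = (2.5263, -0.4211, 0.4211).
‖u_2‖ = 2.5955, so e_2 = (0.9733, -0.1622, 0.1622).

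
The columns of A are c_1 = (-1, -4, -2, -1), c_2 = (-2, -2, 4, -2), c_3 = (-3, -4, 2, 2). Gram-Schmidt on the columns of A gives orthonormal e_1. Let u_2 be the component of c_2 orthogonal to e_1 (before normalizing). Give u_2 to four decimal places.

u_2 = (-1.8182, -1.2727, 4.3636, -1.8182)

c_1 = (-1, -4, -2, -1); ‖c_1‖ = 4.6904, so e_1 = (-0.2132, -0.8528, -0.4264, -0.2132).
e_1·c_2 = (-0.2132)·(-2) + (-0.8528)·(-2) + (-0.4264)·4 + (-0.2132)·(-2) = 0.8528.
u_2 = c_2 − 0.8528·e_1 = (-1.8182, -1.2727, 4.3636, -1.8182).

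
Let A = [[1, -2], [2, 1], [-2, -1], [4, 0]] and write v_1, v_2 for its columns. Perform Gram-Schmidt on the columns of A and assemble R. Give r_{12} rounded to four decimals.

v_1 = (1, 2, -2, 4); ‖v_1‖ = 5.0000, so q_1 = (0.2000, 0.4000, -0.4000, 0.8000).
r_{12} = q_1·v_2 = 0.4000.

r_{12} = 0.4000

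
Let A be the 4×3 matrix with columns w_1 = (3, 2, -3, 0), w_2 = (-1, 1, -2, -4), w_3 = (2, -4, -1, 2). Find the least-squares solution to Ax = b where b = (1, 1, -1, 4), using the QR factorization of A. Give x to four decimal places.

w_1 = (3, 2, -3, 0); ‖w_1‖ = 4.6904, so q_1 = (0.6396, 0.4264, -0.6396, 0.0000).
q_1·w_2 = 0.6396·(-1) + 0.4264·1 + (-0.6396)·(-2) + 0.0000·(-4) = 1.0660.
u_2 = w_2 − 1.0660·q_1 = (-1.6818, 0.5455, -1.3182, -4.0000).
‖u_2‖ = 4.5677, so q_2 = (-0.3682, 0.1194, -0.2886, -0.8757).
q_1·w_3 = 0.6396·2 + 0.4264·(-4) + (-0.6396)·(-1) + 0.0000·2 = 0.2132; q_2·w_3 = (-0.3682)·2 + 0.1194·(-4) + (-0.2886)·(-1) + (-0.8757)·2 = -2.6769.
u_3 = w_3 − 0.2132·q_1 + 2.6769·q_2 = (0.8780, -3.7712, -1.6362, -0.3442).
‖u_3‖ = 4.2177, so q_3 = (0.2082, -0.8942, -0.3879, -0.0816).
Qᵀb = (1.7056, -3.4631, -0.6245).
Back-substitute: x_3 = -0.6245/4.2177 = -0.1481.
x_2 = (-3.4631 + 2.6769·(-0.1481))/4.5677 = -0.8449.
x_1 = (1.7056 − 1.0660·(-0.8449) − 0.2132·(-0.1481))/4.6904 = 0.5624.

x = (0.5624, -0.8449, -0.1481)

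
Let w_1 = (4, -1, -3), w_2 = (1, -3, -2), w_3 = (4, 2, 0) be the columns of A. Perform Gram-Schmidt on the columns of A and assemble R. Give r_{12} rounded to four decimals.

w_1 = (4, -1, -3); ‖w_1‖ = 5.0990, so e_1 = (0.7845, -0.1961, -0.5883).
r_{12} = e_1·w_2 = 2.5495.

r_{12} = 2.5495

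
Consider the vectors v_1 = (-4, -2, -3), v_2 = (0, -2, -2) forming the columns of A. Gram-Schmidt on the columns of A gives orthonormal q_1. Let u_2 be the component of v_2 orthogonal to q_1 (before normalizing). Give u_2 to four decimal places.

u_2 = (1.3793, -1.3103, -0.9655)

q_1 = v_1/‖v_1‖ = (-4, -2, -3)/5.3852 = (-0.7428, -0.3714, -0.5571).
r_{12} = q_1·v_2 = 1.8570.
u_2 = v_2 − 1.8570·q_1 = (1.3793, -1.3103, -0.9655).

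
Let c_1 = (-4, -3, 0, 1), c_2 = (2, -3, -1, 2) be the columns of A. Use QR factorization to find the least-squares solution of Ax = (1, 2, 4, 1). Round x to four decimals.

c_1 = (-4, -3, 0, 1); ‖c_1‖ = 5.0990, so q_1 = (-0.7845, -0.5883, 0.0000, 0.1961).
q_1·c_2 = (-0.7845)·2 + (-0.5883)·(-3) + 0.0000·(-1) + 0.1961·2 = 0.5883.
u_2 = c_2 − 0.5883·q_1 = (2.4615, -2.6538, -1.0000, 1.8846).
‖u_2‖ = 4.2016, so q_2 = (0.5859, -0.6316, -0.2380, 0.4485).
Qᵀb = (-1.7650, -1.1809).
Back-substitute: x_2 = -1.1809/4.2016 = -0.2810.
x_1 = (-1.7650 − 0.5883·(-0.2810))/5.0990 = -0.3137.

x = (-0.3137, -0.2810)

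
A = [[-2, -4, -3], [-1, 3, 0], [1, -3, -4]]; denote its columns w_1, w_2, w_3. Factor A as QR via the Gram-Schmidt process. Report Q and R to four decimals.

e_1 = w_1/‖w_1‖ = (-2, -1, 1)/2.4495 = (-0.8165, -0.4082, 0.4082).
r_{12} = e_1·w_2 = 0.8165.
u_2 = w_2 − 0.8165·e_1 = (-3.3333, 3.3333, -3.3333).
‖u_2‖ = 5.7735, so e_2 = (-0.5774, 0.5774, -0.5774).
r_{13} = e_1·w_3 = 0.8165; r_{23} = e_2·w_3 = 4.0415.
u_3 = w_3 − 0.8165·e_1 − 4.0415·e_2 = (0.0000, -2.0000, -2.0000).
‖u_3‖ = 2.8284, so e_3 = (0.0000, -0.7071, -0.7071).

Q = [[-0.8165, -0.5774, 0.0000], [-0.4082, 0.5774, -0.7071], [0.4082, -0.5774, -0.7071]], R = [[2.4495, 0.8165, 0.8165], [0.0000, 5.7735, 4.0415], [0.0000, 0.0000, 2.8284]]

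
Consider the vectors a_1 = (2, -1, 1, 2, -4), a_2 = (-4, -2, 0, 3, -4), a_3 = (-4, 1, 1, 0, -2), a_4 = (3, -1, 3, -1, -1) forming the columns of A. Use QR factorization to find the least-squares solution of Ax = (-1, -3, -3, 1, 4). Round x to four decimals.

x = (-1.4611, 1.3237, -1.7537, 0.0675)

e_1 = a_1/‖a_1‖ = (2, -1, 1, 2, -4)/5.0990 = (0.3922, -0.1961, 0.1961, 0.3922, -0.7845).
r_{12} = e_1·a_2 = 3.1379.
u_2 = a_2 − 3.1379·e_1 = (-5.2308, -1.3846, -0.6154, 1.7692, -1.5385).
‖u_2‖ = 5.9291, so e_2 = (-0.8822, -0.2335, -0.1038, 0.2984, -0.2595).
r_{13} = e_1·a_3 = 0.0000; r_{23} = e_2·a_3 = 3.7105.
u_3 = a_3 + 0.0000·e_1 − 3.7105·e_2 = (-0.7265, 1.8665, 1.3851, -1.1072, -1.0372).
‖u_3‖ = 2.8691, so e_3 = (-0.2532, 0.6506, 0.4828, -0.3859, -0.3615).
r_{14} = e_1·a_4 = 2.3534; r_{24} = e_2·a_4 = -2.7634; r_{34} = e_3·a_4 = 0.7855.
u_4 = a_4 − 2.3534·e_1 + 2.7634·e_2 − 0.7855·e_3 = (-0.1621, -1.6948, 1.8724, -0.7953, 0.4131).
‖u_4‖ = 2.6847, so e_4 = (-0.0604, -0.6313, 0.6974, -0.2962, 0.1539).
Qᵀb = (-3.1379, 1.1547, -4.9787, 0.1812).
Back-substitute: x_4 = 0.1812/2.6847 = 0.0675.
x_3 = (-4.9787 − 0.7855·0.0675)/2.8691 = -1.7537.
x_2 = (1.1547 − 3.7105·(-1.7537) + 2.7634·0.0675)/5.9291 = 1.3237.
x_1 = (-3.1379 − 3.1379·1.3237 + 0.0000·(-1.7537) − 2.3534·0.0675)/5.0990 = -1.4611.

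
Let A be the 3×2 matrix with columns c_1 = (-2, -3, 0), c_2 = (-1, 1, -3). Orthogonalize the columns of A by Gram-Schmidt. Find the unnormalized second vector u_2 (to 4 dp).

u_2 = (-1.1538, 0.7692, -3.0000)

c_1 = (-2, -3, 0); ‖c_1‖ = 3.6056, so q_1 = (-0.5547, -0.8321, 0.0000).
q_1·c_2 = (-0.5547)·(-1) + (-0.8321)·1 + 0.0000·(-3) = -0.2774.
u_2 = c_2 + 0.2774·q_1 = (-1.1538, 0.7692, -3.0000).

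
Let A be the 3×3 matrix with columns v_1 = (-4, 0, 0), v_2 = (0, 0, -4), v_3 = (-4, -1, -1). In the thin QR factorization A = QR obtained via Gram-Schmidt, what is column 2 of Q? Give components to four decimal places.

q_2 = (0.0000, 0.0000, -1.0000)

v_1 = (-4, 0, 0); ‖v_1‖ = 4.0000, so q_1 = (-1.0000, 0.0000, 0.0000).
q_1·v_2 = (-1.0000)·0 + 0.0000·0 + 0.0000·(-4) = 0.0000.
u_2 = v_2 + 0.0000·q_1 = (0.0000, 0.0000, -4.0000).
‖u_2‖ = 4.0000, so q_2 = (0.0000, 0.0000, -1.0000).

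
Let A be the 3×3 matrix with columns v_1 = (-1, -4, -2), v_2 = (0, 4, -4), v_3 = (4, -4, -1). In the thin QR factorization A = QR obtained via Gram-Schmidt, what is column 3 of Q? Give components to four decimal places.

e_3 = (0.9733, -0.1622, -0.1622)

e_1 = v_1/‖v_1‖ = (-1, -4, -2)/4.5826 = (-0.2182, -0.8729, -0.4364).
r_{12} = e_1·v_2 = -1.7457.
u_2 = v_2 + 1.7457·e_1 = (-0.3810, 2.4762, -4.7619).
‖u_2‖ = 5.3807, so e_2 = (-0.0708, 0.4602, -0.8850).
r_{13} = e_1·v_3 = 3.0551; r_{23} = e_2·v_3 = -1.2390.
u_3 = v_3 − 3.0551·e_1 + 1.2390·e_2 = (4.5789, -0.7632, -0.7632).
‖u_3‖ = 4.7044, so e_3 = (0.9733, -0.1622, -0.1622).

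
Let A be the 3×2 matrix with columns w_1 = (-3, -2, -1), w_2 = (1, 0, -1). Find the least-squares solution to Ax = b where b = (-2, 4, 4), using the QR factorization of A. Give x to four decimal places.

x = (-1.0000, -4.0000)

q_1 = w_1/‖w_1‖ = (-3, -2, -1)/3.7417 = (-0.8018, -0.5345, -0.2673).
r_{12} = q_1·w_2 = -0.5345.
u_2 = w_2 + 0.5345·q_1 = (0.5714, -0.2857, -1.1429).
‖u_2‖ = 1.3093, so q_2 = (0.4364, -0.2182, -0.8729).
Qᵀb = (-1.6036, -5.2372).
Back-substitute: x_2 = -5.2372/1.3093 = -4.0000.
x_1 = (-1.6036 + 0.5345·(-4.0000))/3.7417 = -1.0000.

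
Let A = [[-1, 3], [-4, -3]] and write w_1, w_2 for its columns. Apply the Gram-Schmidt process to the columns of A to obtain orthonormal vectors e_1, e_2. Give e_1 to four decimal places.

w_1 = (-1, -4); ‖w_1‖ = 4.1231, so e_1 = (-0.2425, -0.9701).

e_1 = (-0.2425, -0.9701)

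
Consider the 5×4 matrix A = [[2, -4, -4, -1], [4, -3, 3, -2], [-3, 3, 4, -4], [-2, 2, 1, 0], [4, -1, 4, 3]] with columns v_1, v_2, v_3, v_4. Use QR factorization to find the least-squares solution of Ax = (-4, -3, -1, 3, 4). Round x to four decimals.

q_1 = v_1/‖v_1‖ = (2, 4, -3, -2, 4)/7.0000 = (0.2857, 0.5714, -0.4286, -0.2857, 0.5714).
r_{12} = q_1·v_2 = -5.2857.
u_2 = v_2 + 5.2857·q_1 = (-2.4898, 0.0204, 0.7347, 0.4898, 2.0204).
‖u_2‖ = 3.3258, so q_2 = (-0.7486, 0.0061, 0.2209, 0.1473, 0.6075).
r_{13} = q_1·v_3 = 0.8571; r_{23} = q_2·v_3 = 6.4737.
u_3 = v_3 − 0.8571·q_1 − 6.4737·q_2 = (0.6015, 2.4705, 2.9373, 0.2915, -0.4225).
‖u_3‖ = 3.9187, so q_3 = (0.1535, 0.6304, 0.7496, 0.0744, -0.1078).
r_{14} = q_1·v_4 = 2.0000; r_{24} = q_2·v_4 = 1.6752; r_{34} = q_3·v_4 = -4.7360.
u_4 = v_4 − 2.0000·q_1 − 1.6752·q_2 + 4.7360·q_3 = (0.4096, -0.1674, 0.0370, 0.6770, 0.3288).
‖u_4‖ = 0.8739, so q_4 = (0.4687, -0.1915, 0.0423, 0.7748, 0.3763).
Qᵀb = (-1.0000, 5.6269, -3.4629, 2.4869).
Back-substitute: x_4 = 2.4869/0.8739 = 2.8458.
x_3 = (-3.4629 + 4.7360·2.8458)/3.9187 = 2.5557.
x_2 = (5.6269 − 6.4737·2.5557 − 1.6752·2.8458)/3.3258 = -4.7162.
x_1 = (-1.0000 + 5.2857·(-4.7162) − 0.8571·2.5557 − 2.0000·2.8458)/7.0000 = -4.8301.

x = (-4.8301, -4.7162, 2.5557, 2.8458)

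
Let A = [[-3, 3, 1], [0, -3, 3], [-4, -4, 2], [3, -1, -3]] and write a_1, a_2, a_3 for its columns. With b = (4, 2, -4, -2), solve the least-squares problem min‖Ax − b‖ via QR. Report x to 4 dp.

a_1 = (-3, 0, -4, 3); ‖a_1‖ = 5.8310, so e_1 = (-0.5145, 0.0000, -0.6860, 0.5145).
e_1·a_2 = (-0.5145)·3 + 0.0000·(-3) + (-0.6860)·(-4) + 0.5145·(-1) = 0.6860.
u_2 = a_2 − 0.6860·e_1 = (3.3529, -3.0000, -3.5294, -1.3529).
‖u_2‖ = 5.8762, so e_2 = (0.5706, -0.5105, -0.6006, -0.2302).
e_1·a_3 = (-0.5145)·1 + 0.0000·3 + (-0.6860)·2 + 0.5145·(-3) = -3.4300; e_2·a_3 = 0.5706·1 + (-0.5105)·3 + (-0.6006)·2 + (-0.2302)·(-3) = -1.4715.
u_3 = a_3 + 3.4300·e_1 + 1.4715·e_2 = (0.0750, 2.2487, -1.2368, -1.5741).
‖u_3‖ = 3.0116, so e_3 = (0.0249, 0.7467, -0.4107, -0.5227).
Qᵀb = (-0.3430, 4.1243, 4.2810).
Back-substitute: x_3 = 4.2810/3.0116 = 1.4215.
x_2 = (4.1243 + 1.4715·1.4215)/5.8762 = 1.0579.
x_1 = (-0.3430 − 0.6860·1.0579 + 3.4300·1.4215)/5.8310 = 0.6529.

x = (0.6529, 1.0579, 1.4215)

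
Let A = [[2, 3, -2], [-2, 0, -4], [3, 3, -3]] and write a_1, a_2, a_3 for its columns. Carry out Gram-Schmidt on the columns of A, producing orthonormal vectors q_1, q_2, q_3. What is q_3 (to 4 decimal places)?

a_1 = (2, -2, 3); ‖a_1‖ = 4.1231, so q_1 = (0.4851, -0.4851, 0.7276).
q_1·a_2 = 0.4851·3 + (-0.4851)·0 + 0.7276·3 = 3.6380.
u_2 = a_2 − 3.6380·q_1 = (1.2353, 1.7647, 0.3529).
‖u_2‖ = 2.1828, so q_2 = (0.5659, 0.8085, 0.1617).
q_1·a_3 = 0.4851·(-2) + (-0.4851)·(-4) + 0.7276·(-3) = -1.2127; q_2·a_3 = 0.5659·(-2) + 0.8085·(-4) + 0.1617·(-3) = -4.8507.
u_3 = a_3 + 1.2127·q_1 + 4.8507·q_2 = (1.3333, -0.6667, -1.3333).
‖u_3‖ = 2.0000, so q_3 = (0.6667, -0.3333, -0.6667).

q_3 = (0.6667, -0.3333, -0.6667)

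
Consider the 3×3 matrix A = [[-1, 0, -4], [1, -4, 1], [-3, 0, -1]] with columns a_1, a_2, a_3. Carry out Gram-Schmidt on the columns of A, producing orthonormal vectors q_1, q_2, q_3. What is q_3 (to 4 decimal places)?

q_3 = (-0.9487, 0.0000, 0.3162)

a_1 = (-1, 1, -3); ‖a_1‖ = 3.3166, so q_1 = (-0.3015, 0.3015, -0.9045).
q_1·a_2 = (-0.3015)·0 + 0.3015·(-4) + (-0.9045)·0 = -1.2060.
u_2 = a_2 + 1.2060·q_1 = (-0.3636, -3.6364, -1.0909).
‖u_2‖ = 3.8139, so q_2 = (-0.0953, -0.9535, -0.2860).
q_1·a_3 = (-0.3015)·(-4) + 0.3015·1 + (-0.9045)·(-1) = 2.4121; q_2·a_3 = (-0.0953)·(-4) + (-0.9535)·1 + (-0.2860)·(-1) = -0.2860.
u_3 = a_3 − 2.4121·q_1 + 0.2860·q_2 = (-3.3000, 0.0000, 1.1000).
‖u_3‖ = 3.4785, so q_3 = (-0.9487, 0.0000, 0.3162).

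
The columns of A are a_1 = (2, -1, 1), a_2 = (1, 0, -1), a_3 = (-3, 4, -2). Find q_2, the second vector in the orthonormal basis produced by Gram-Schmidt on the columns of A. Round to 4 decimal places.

q_2 = (0.4924, 0.1231, -0.8616)

q_1 = a_1/‖a_1‖ = (2, -1, 1)/2.4495 = (0.8165, -0.4082, 0.4082).
r_{12} = q_1·a_2 = 0.4082.
u_2 = a_2 − 0.4082·q_1 = (0.6667, 0.1667, -1.1667).
‖u_2‖ = 1.3540, so q_2 = (0.4924, 0.1231, -0.8616).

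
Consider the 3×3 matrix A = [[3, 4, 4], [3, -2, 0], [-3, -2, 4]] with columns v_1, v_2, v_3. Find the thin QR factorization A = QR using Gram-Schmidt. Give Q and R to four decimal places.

Q = [[0.5774, 0.6172, 0.5345], [0.5774, -0.7715, 0.2673], [-0.5774, -0.1543, 0.8018]], R = [[5.1962, 2.3094, 0.0000], [0.0000, 4.3205, 1.8516], [0.0000, 0.0000, 5.3452]]

v_1 = (3, 3, -3); ‖v_1‖ = 5.1962, so e_1 = (0.5774, 0.5774, -0.5774).
e_1·v_2 = 0.5774·4 + 0.5774·(-2) + (-0.5774)·(-2) = 2.3094.
u_2 = v_2 − 2.3094·e_1 = (2.6667, -3.3333, -0.6667).
‖u_2‖ = 4.3205, so e_2 = (0.6172, -0.7715, -0.1543).
e_1·v_3 = 0.5774·4 + 0.5774·0 + (-0.5774)·4 = 0.0000; e_2·v_3 = 0.6172·4 + (-0.7715)·0 + (-0.1543)·4 = 1.8516.
u_3 = v_3 + 0.0000·e_1 − 1.8516·e_2 = (2.8571, 1.4286, 4.2857).
‖u_3‖ = 5.3452, so e_3 = (0.5345, 0.2673, 0.8018).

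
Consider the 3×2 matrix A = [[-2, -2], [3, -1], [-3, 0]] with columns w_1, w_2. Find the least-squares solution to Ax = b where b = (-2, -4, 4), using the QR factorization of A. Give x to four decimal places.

w_1 = (-2, 3, -3); ‖w_1‖ = 4.6904, so e_1 = (-0.4264, 0.6396, -0.6396).
e_1·w_2 = (-0.4264)·(-2) + 0.6396·(-1) + (-0.6396)·0 = 0.2132.
u_2 = w_2 − 0.2132·e_1 = (-1.9091, -1.1364, 0.1364).
‖u_2‖ = 2.2259, so e_2 = (-0.8577, -0.5105, 0.0613).
Qᵀb = (-4.2640, 4.0025).
Back-substitute: x_2 = 4.0025/2.2259 = 1.7982.
x_1 = (-4.2640 − 0.2132·1.7982)/4.6904 = -0.9908.

x = (-0.9908, 1.7982)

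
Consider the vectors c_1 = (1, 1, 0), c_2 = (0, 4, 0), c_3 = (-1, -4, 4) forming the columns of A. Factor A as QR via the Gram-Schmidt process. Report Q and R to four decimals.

c_1 = (1, 1, 0); ‖c_1‖ = 1.4142, so q_1 = (0.7071, 0.7071, 0.0000).
q_1·c_2 = 0.7071·0 + 0.7071·4 + 0.0000·0 = 2.8284.
u_2 = c_2 − 2.8284·q_1 = (-2.0000, 2.0000, 0.0000).
‖u_2‖ = 2.8284, so q_2 = (-0.7071, 0.7071, 0.0000).
q_1·c_3 = 0.7071·(-1) + 0.7071·(-4) + 0.0000·4 = -3.5355; q_2·c_3 = (-0.7071)·(-1) + 0.7071·(-4) + 0.0000·4 = -2.1213.
u_3 = c_3 + 3.5355·q_1 + 2.1213·q_2 = (0.0000, 0.0000, 4.0000).
‖u_3‖ = 4.0000, so q_3 = (0.0000, 0.0000, 1.0000).

Q = [[0.7071, -0.7071, 0.0000], [0.7071, 0.7071, 0.0000], [0.0000, 0.0000, 1.0000]], R = [[1.4142, 2.8284, -3.5355], [0.0000, 2.8284, -2.1213], [0.0000, 0.0000, 4.0000]]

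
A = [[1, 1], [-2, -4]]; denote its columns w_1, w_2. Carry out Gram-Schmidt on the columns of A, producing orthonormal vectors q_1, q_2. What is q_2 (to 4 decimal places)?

w_1 = (1, -2); ‖w_1‖ = 2.2361, so q_1 = (0.4472, -0.8944).
q_1·w_2 = 0.4472·1 + (-0.8944)·(-4) = 4.0249.
u_2 = w_2 − 4.0249·q_1 = (-0.8000, -0.4000).
‖u_2‖ = 0.8944, so q_2 = (-0.8944, -0.4472).

q_2 = (-0.8944, -0.4472)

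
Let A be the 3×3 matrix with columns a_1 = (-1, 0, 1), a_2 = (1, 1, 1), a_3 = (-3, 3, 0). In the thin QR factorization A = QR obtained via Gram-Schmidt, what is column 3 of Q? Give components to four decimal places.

a_1 = (-1, 0, 1); ‖a_1‖ = 1.4142, so e_1 = (-0.7071, 0.0000, 0.7071).
e_1·a_2 = (-0.7071)·1 + 0.0000·1 + 0.7071·1 = 0.0000.
u_2 = a_2 + 0.0000·e_1 = (1.0000, 1.0000, 1.0000).
‖u_2‖ = 1.7321, so e_2 = (0.5774, 0.5774, 0.5774).
e_1·a_3 = (-0.7071)·(-3) + 0.0000·3 + 0.7071·0 = 2.1213; e_2·a_3 = 0.5774·(-3) + 0.5774·3 + 0.5774·0 = 0.0000.
u_3 = a_3 − 2.1213·e_1 + 0.0000·e_2 = (-1.5000, 3.0000, -1.5000).
‖u_3‖ = 3.6742, so e_3 = (-0.4082, 0.8165, -0.4082).

e_3 = (-0.4082, 0.8165, -0.4082)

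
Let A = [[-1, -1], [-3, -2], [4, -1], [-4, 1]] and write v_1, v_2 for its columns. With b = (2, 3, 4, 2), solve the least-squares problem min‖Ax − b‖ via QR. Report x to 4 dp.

x = (-0.1058, -1.4437)

q_1 = v_1/‖v_1‖ = (-1, -3, 4, -4)/6.4807 = (-0.1543, -0.4629, 0.6172, -0.6172).
r_{12} = q_1·v_2 = -0.1543.
u_2 = v_2 + 0.1543·q_1 = (-1.0238, -2.0714, -0.9048, 0.9048).
‖u_2‖ = 2.6412, so q_2 = (-0.3876, -0.7843, -0.3426, 0.3426).
Qᵀb = (-0.4629, -3.8131).
Back-substitute: x_2 = -3.8131/2.6412 = -1.4437.
x_1 = (-0.4629 + 0.1543·(-1.4437))/6.4807 = -0.1058.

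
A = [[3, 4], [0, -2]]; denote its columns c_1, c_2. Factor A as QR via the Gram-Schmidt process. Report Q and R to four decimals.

c_1 = (3, 0); ‖c_1‖ = 3.0000, so e_1 = (1.0000, 0.0000).
e_1·c_2 = 1.0000·4 + 0.0000·(-2) = 4.0000.
u_2 = c_2 − 4.0000·e_1 = (0.0000, -2.0000).
‖u_2‖ = 2.0000, so e_2 = (0.0000, -1.0000).

Q = [[1.0000, 0.0000], [0.0000, -1.0000]], R = [[3.0000, 4.0000], [0.0000, 2.0000]]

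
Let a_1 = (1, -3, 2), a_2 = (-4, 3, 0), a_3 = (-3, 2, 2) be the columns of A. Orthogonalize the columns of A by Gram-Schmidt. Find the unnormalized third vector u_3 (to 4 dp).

a_1 = (1, -3, 2); ‖a_1‖ = 3.7417, so e_1 = (0.2673, -0.8018, 0.5345).
e_1·a_2 = 0.2673·(-4) + (-0.8018)·3 + 0.5345·0 = -3.4744.
u_2 = a_2 + 3.4744·e_1 = (-3.0714, 0.2143, 1.8571).
‖u_2‖ = 3.5956, so e_2 = (-0.8542, 0.0596, 0.5165).
e_1·a_3 = 0.2673·(-3) + (-0.8018)·2 + 0.5345·2 = -1.3363; e_2·a_3 = (-0.8542)·(-3) + 0.0596·2 + 0.5165·2 = 3.7148.
u_3 = a_3 + 1.3363·e_1 − 3.7148·e_2 = (0.5304, 0.7072, 0.7956).

u_3 = (0.5304, 0.7072, 0.7956)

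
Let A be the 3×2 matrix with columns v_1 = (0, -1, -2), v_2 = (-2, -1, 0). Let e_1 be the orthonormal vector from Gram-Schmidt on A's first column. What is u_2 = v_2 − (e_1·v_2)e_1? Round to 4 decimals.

u_2 = (-2.0000, -0.8000, 0.4000)

v_1 = (0, -1, -2); ‖v_1‖ = 2.2361, so e_1 = (0.0000, -0.4472, -0.8944).
e_1·v_2 = 0.0000·(-2) + (-0.4472)·(-1) + (-0.8944)·0 = 0.4472.
u_2 = v_2 − 0.4472·e_1 = (-2.0000, -0.8000, 0.4000).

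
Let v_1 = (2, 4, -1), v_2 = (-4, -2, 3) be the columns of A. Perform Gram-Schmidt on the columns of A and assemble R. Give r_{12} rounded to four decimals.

r_{12} = -4.1461

v_1 = (2, 4, -1); ‖v_1‖ = 4.5826, so q_1 = (0.4364, 0.8729, -0.2182).
r_{12} = q_1·v_2 = -4.1461.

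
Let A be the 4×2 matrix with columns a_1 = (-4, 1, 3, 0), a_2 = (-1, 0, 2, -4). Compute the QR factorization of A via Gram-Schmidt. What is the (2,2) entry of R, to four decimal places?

r_{22} = 4.1417

a_1 = (-4, 1, 3, 0); ‖a_1‖ = 5.0990, so q_1 = (-0.7845, 0.1961, 0.5883, 0.0000).
q_1·a_2 = (-0.7845)·(-1) + 0.1961·0 + 0.5883·2 + 0.0000·(-4) = 1.9612.
u_2 = a_2 − 1.9612·q_1 = (0.5385, -0.3846, 0.8462, -4.0000).
r_{22} = ‖u_2‖ = 4.1417.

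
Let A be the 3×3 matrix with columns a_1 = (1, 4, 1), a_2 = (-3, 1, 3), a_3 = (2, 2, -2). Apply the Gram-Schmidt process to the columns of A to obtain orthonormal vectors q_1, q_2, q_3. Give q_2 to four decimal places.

q_2 = (-0.7572, 0.0261, 0.6527)

a_1 = (1, 4, 1); ‖a_1‖ = 4.2426, so q_1 = (0.2357, 0.9428, 0.2357).
q_1·a_2 = 0.2357·(-3) + 0.9428·1 + 0.2357·3 = 0.9428.
u_2 = a_2 − 0.9428·q_1 = (-3.2222, 0.1111, 2.7778).
‖u_2‖ = 4.2557, so q_2 = (-0.7572, 0.0261, 0.6527).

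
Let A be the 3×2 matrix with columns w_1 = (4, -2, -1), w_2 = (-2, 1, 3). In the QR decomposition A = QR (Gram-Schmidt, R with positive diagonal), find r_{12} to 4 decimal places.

q_1 = w_1/‖w_1‖ = (4, -2, -1)/4.5826 = (0.8729, -0.4364, -0.2182).
r_{12} = q_1·w_2 = -2.8368.

r_{12} = -2.8368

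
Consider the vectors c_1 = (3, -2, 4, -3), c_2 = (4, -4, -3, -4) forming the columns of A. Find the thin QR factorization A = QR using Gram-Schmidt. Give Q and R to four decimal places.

Q = [[0.4867, 0.3551], [-0.3244, -0.4323], [0.6489, -0.7489], [-0.4867, -0.3551]], R = [[6.1644, 3.2444], [0.0000, 6.8172]]

c_1 = (3, -2, 4, -3); ‖c_1‖ = 6.1644, so e_1 = (0.4867, -0.3244, 0.6489, -0.4867).
e_1·c_2 = 0.4867·4 + (-0.3244)·(-4) + 0.6489·(-3) + (-0.4867)·(-4) = 3.2444.
u_2 = c_2 − 3.2444·e_1 = (2.4211, -2.9474, -5.1053, -2.4211).
‖u_2‖ = 6.8172, so e_2 = (0.3551, -0.4323, -0.7489, -0.3551).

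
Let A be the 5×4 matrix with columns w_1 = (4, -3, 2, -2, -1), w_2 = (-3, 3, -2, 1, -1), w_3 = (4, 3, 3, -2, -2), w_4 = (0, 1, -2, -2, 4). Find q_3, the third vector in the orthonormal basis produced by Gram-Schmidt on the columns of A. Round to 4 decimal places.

q_3 = (0.3444, 0.7618, 0.5137, -0.0350, 0.1897)

q_1 = w_1/‖w_1‖ = (4, -3, 2, -2, -1)/5.8310 = (0.6860, -0.5145, 0.3430, -0.3430, -0.1715).
r_{12} = q_1·w_2 = -4.4590.
u_2 = w_2 + 4.4590·q_1 = (0.0588, 0.7059, -0.4706, -0.5294, -1.7647).
‖u_2‖ = 2.0292, so q_2 = (0.0290, 0.3479, -0.2319, -0.2609, -0.8697).
r_{13} = q_1·w_3 = 3.2585; r_{23} = q_2·w_3 = 2.7249.
u_3 = w_3 − 3.2585·q_1 − 2.7249·q_2 = (1.6857, 3.7286, 2.5143, -0.1714, 0.9286).
‖u_3‖ = 4.8946, so q_3 = (0.3444, 0.7618, 0.5137, -0.0350, 0.1897).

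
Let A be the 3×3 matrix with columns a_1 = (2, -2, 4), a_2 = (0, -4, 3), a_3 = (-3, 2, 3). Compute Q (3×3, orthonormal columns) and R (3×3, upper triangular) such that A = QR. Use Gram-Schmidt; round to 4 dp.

a_1 = (2, -2, 4); ‖a_1‖ = 4.8990, so q_1 = (0.4082, -0.4082, 0.8165).
q_1·a_2 = 0.4082·0 + (-0.4082)·(-4) + 0.8165·3 = 4.0825.
u_2 = a_2 − 4.0825·q_1 = (-1.6667, -2.3333, -0.3333).
‖u_2‖ = 2.8868, so q_2 = (-0.5774, -0.8083, -0.1155).
q_1·a_3 = 0.4082·(-3) + (-0.4082)·2 + 0.8165·3 = 0.4082; q_2·a_3 = (-0.5774)·(-3) + (-0.8083)·2 + (-0.1155)·3 = -0.2309.
u_3 = a_3 − 0.4082·q_1 + 0.2309·q_2 = (-3.3000, 1.9800, 2.6400).
‖u_3‖ = 4.6669, so q_3 = (-0.7071, 0.4243, 0.5657).

Q = [[0.4082, -0.5774, -0.7071], [-0.4082, -0.8083, 0.4243], [0.8165, -0.1155, 0.5657]], R = [[4.8990, 4.0825, 0.4082], [0.0000, 2.8868, -0.2309], [0.0000, 0.0000, 4.6669]]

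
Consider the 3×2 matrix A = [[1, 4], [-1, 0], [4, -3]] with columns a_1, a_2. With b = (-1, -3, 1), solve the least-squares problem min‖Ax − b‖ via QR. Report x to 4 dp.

x = (0.2435, -0.2021)

e_1 = a_1/‖a_1‖ = (1, -1, 4)/4.2426 = (0.2357, -0.2357, 0.9428).
r_{12} = e_1·a_2 = -1.8856.
u_2 = a_2 + 1.8856·e_1 = (4.4444, -0.4444, -1.2222).
‖u_2‖ = 4.6308, so e_2 = (0.9598, -0.0960, -0.2639).
Qᵀb = (1.4142, -0.9358).
Back-substitute: x_2 = -0.9358/4.6308 = -0.2021.
x_1 = (1.4142 + 1.8856·(-0.2021))/4.2426 = 0.2435.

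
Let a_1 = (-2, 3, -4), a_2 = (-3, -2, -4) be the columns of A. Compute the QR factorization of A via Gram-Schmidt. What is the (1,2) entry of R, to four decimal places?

a_1 = (-2, 3, -4); ‖a_1‖ = 5.3852, so q_1 = (-0.3714, 0.5571, -0.7428).
r_{12} = q_1·a_2 = 2.9711.

r_{12} = 2.9711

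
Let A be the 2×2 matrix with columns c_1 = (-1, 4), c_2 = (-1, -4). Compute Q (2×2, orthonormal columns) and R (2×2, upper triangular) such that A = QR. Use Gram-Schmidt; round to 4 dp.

c_1 = (-1, 4); ‖c_1‖ = 4.1231, so e_1 = (-0.2425, 0.9701).
e_1·c_2 = (-0.2425)·(-1) + 0.9701·(-4) = -3.6380.
u_2 = c_2 + 3.6380·e_1 = (-1.8824, -0.4706).
‖u_2‖ = 1.9403, so e_2 = (-0.9701, -0.2425).

Q = [[-0.2425, -0.9701], [0.9701, -0.2425]], R = [[4.1231, -3.6380], [0.0000, 1.9403]]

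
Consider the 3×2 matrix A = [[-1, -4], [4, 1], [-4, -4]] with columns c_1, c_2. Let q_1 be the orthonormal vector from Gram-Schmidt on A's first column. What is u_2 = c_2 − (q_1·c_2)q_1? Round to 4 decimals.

u_2 = (-3.2727, -1.9091, -1.0909)

c_1 = (-1, 4, -4); ‖c_1‖ = 5.7446, so q_1 = (-0.1741, 0.6963, -0.6963).
q_1·c_2 = (-0.1741)·(-4) + 0.6963·1 + (-0.6963)·(-4) = 4.1779.
u_2 = c_2 − 4.1779·q_1 = (-3.2727, -1.9091, -1.0909).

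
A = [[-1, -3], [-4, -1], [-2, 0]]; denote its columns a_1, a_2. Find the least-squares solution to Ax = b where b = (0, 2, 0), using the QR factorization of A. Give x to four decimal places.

a_1 = (-1, -4, -2); ‖a_1‖ = 4.5826, so e_1 = (-0.2182, -0.8729, -0.4364).
e_1·a_2 = (-0.2182)·(-3) + (-0.8729)·(-1) + (-0.4364)·0 = 1.5275.
u_2 = a_2 − 1.5275·e_1 = (-2.6667, 0.3333, 0.6667).
‖u_2‖ = 2.7689, so e_2 = (-0.9631, 0.1204, 0.2408).
Qᵀb = (-1.7457, 0.2408).
Back-substitute: x_2 = 0.2408/2.7689 = 0.0870.
x_1 = (-1.7457 − 1.5275·0.0870)/4.5826 = -0.4099.

x = (-0.4099, 0.0870)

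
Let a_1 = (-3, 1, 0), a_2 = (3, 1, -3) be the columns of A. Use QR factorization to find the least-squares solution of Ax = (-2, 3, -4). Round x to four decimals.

x = (1.9286, 1.2857)

a_1 = (-3, 1, 0); ‖a_1‖ = 3.1623, so q_1 = (-0.9487, 0.3162, 0.0000).
q_1·a_2 = (-0.9487)·3 + 0.3162·1 + 0.0000·(-3) = -2.5298.
u_2 = a_2 + 2.5298·q_1 = (0.6000, 1.8000, -3.0000).
‖u_2‖ = 3.5496, so q_2 = (0.1690, 0.5071, -0.8452).
Qᵀb = (2.8460, 4.5638).
Back-substitute: x_2 = 4.5638/3.5496 = 1.2857.
x_1 = (2.8460 + 2.5298·1.2857)/3.1623 = 1.9286.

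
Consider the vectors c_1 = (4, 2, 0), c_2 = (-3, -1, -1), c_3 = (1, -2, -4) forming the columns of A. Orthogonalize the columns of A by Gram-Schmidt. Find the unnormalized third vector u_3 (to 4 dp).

u_3 = (1.5000, -3.0000, -1.5000)

q_1 = c_1/‖c_1‖ = (4, 2, 0)/4.4721 = (0.8944, 0.4472, 0.0000).
r_{12} = q_1·c_2 = -3.1305.
u_2 = c_2 + 3.1305·q_1 = (-0.2000, 0.4000, -1.0000).
‖u_2‖ = 1.0954, so q_2 = (-0.1826, 0.3651, -0.9129).
r_{13} = q_1·c_3 = 0.0000; r_{23} = q_2·c_3 = 2.7386.
u_3 = c_3 + 0.0000·q_1 − 2.7386·q_2 = (1.5000, -3.0000, -1.5000).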